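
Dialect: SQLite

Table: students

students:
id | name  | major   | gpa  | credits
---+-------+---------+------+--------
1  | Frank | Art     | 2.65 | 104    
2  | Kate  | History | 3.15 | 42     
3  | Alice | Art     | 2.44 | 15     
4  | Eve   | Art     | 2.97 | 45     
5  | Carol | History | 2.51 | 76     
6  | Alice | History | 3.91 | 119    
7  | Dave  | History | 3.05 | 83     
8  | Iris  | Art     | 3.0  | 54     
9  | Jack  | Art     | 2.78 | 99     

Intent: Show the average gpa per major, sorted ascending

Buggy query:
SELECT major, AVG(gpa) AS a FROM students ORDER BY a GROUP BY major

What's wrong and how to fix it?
Bug: GROUP BY must precede ORDER BY

Fix: Reorder: SELECT … FROM … GROUP BY … ORDER BY …

Corrected query:
SELECT major, AVG(gpa) AS a FROM students GROUP BY major ORDER BY a

Result:
major   | a    
--------+------
Art     | 2.768
History | 3.155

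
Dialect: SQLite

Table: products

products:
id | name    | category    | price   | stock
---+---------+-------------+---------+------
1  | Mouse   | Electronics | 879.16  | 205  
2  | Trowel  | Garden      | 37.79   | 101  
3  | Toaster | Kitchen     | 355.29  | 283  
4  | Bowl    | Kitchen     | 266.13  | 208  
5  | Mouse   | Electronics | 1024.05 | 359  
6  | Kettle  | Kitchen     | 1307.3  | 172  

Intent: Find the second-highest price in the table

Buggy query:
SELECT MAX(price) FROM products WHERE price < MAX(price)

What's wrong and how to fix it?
Bug: The inner MAX is an aggregate inside WHERE, which is not allowed

Fix: Compute the overall MAX in a subquery, then take MAX of rows below it

Corrected query:
SELECT MAX(price) FROM products WHERE price < (SELECT MAX(price) FROM products)

Result:
MAX(price)
----------
1024.05   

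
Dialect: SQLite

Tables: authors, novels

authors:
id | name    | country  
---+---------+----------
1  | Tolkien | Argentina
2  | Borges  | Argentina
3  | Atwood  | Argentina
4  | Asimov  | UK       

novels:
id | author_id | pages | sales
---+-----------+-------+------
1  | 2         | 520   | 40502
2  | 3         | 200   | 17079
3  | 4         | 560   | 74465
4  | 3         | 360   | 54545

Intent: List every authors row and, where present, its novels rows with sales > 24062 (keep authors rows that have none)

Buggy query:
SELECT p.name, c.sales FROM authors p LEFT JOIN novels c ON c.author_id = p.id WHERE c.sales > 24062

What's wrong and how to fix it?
Bug: A WHERE condition on the right-hand table after LEFT JOIN drops unmatched parents

Fix: Put 'c.sales > 24062' in the JOIN's ON clause instead of WHERE

Corrected query:
SELECT p.name, c.sales FROM authors p LEFT JOIN novels c ON c.author_id = p.id AND c.sales > 24062

Result:
name    | sales
--------+------
Tolkien | NULL 
Borges  | 40502
Atwood  | 54545
Asimov  | 74465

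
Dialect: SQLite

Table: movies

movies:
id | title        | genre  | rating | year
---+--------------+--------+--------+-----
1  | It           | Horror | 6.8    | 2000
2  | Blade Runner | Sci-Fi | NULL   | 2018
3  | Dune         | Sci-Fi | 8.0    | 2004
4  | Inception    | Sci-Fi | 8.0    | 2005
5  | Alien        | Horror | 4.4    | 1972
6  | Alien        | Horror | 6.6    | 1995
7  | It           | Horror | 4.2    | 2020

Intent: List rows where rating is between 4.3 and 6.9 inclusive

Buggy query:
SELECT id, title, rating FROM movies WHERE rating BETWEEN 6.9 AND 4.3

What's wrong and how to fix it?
Bug: The bounds are reversed; BETWEEN a AND b requires a <= b to match anything

Fix: Write BETWEEN 4.3 AND 6.9

Corrected query:
SELECT id, title, rating FROM movies WHERE rating BETWEEN 4.3 AND 6.9

Result:
id | title | rating
---+-------+-------
1  | It    | 6.8   
5  | Alien | 4.4   
6  | Alien | 6.6   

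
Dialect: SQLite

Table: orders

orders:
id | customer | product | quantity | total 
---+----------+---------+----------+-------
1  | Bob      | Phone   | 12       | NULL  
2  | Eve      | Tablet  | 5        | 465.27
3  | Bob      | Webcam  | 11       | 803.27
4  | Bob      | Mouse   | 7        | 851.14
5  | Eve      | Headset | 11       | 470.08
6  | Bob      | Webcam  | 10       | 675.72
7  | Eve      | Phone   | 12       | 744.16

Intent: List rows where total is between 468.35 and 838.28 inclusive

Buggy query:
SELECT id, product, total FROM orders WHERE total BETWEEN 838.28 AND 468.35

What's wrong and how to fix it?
Bug: BETWEEN expects the lower bound first; with 838.28 AND 468.35 the range is empty

Fix: Swap the bounds so the smaller value comes first

Corrected query:
SELECT id, product, total FROM orders WHERE total BETWEEN 468.35 AND 838.28

Result:
id | product | total 
---+---------+-------
3  | Webcam  | 803.27
5  | Headset | 470.08
6  | Webcam  | 675.72
7  | Phone   | 744.16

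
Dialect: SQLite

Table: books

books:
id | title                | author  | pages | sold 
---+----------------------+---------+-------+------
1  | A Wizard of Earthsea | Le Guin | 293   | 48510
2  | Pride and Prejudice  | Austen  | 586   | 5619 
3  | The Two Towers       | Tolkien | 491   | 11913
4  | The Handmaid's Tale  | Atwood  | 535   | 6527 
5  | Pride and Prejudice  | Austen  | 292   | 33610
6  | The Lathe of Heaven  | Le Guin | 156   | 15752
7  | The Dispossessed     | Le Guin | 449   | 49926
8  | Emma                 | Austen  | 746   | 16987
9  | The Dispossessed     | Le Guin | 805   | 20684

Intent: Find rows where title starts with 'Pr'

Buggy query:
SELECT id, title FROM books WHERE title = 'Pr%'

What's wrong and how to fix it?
Bug: '=' compares the literal string including the % character; pattern matching needs LIKE

Fix: Replace '=' with LIKE so 'Pr%' is treated as a pattern

Corrected query:
SELECT id, title FROM books WHERE title LIKE 'Pr%'

Result:
id | title              
---+--------------------
2  | Pride and Prejudice
5  | Pride and Prejudice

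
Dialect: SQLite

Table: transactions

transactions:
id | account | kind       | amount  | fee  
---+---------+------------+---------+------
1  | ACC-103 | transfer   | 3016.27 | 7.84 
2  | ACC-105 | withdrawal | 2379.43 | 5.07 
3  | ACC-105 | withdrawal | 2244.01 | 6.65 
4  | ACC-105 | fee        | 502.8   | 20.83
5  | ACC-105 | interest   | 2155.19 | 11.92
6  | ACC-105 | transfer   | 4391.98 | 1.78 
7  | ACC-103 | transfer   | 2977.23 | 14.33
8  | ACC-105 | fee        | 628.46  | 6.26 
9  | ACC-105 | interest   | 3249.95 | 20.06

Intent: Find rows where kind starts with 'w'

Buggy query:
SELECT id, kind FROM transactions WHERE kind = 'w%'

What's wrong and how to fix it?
Bug: '=' compares the literal string including the % character; pattern matching needs LIKE

Fix: Replace '=' with LIKE so 'w%' is treated as a pattern

Corrected query:
SELECT id, kind FROM transactions WHERE kind LIKE 'w%'

Result:
id | kind      
---+-----------
2  | withdrawal
3  | withdrawal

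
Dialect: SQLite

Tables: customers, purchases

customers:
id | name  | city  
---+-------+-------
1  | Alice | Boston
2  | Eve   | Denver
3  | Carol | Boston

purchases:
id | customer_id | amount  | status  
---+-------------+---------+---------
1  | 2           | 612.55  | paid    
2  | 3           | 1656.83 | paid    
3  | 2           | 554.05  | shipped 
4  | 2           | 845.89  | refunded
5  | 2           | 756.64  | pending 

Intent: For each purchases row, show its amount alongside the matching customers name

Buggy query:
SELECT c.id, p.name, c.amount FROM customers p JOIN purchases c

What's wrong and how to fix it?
Bug: JOIN with no ON clause produces a cartesian product; every purchases row pairs with every customers row

Fix: Add ON c.customer_id = p.id to the JOIN

Corrected query:
SELECT c.id, p.name, c.amount FROM customers p JOIN purchases c ON c.customer_id = p.id

Result:
id | name  | amount 
---+-------+--------
1  | Eve   | 612.55 
2  | Carol | 1656.83
3  | Eve   | 554.05 
4  | Eve   | 845.89 
5  | Eve   | 756.64 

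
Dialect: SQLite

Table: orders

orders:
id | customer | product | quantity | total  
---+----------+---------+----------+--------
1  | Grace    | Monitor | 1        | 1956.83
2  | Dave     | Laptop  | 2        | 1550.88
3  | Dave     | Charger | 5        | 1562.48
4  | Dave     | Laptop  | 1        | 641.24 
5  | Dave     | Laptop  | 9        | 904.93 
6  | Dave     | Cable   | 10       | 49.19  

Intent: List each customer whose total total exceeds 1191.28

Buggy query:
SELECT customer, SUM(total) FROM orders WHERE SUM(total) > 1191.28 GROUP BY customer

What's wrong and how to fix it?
Bug: Aggregate functions cannot appear in a WHERE clause

Fix: Move the aggregate condition to a HAVING clause

Corrected query:
SELECT customer, SUM(total) FROM orders GROUP BY customer HAVING SUM(total) > 1191.28

Result:
customer | SUM(total)
---------+-----------
Dave     | 4708.72   
Grace    | 1956.83   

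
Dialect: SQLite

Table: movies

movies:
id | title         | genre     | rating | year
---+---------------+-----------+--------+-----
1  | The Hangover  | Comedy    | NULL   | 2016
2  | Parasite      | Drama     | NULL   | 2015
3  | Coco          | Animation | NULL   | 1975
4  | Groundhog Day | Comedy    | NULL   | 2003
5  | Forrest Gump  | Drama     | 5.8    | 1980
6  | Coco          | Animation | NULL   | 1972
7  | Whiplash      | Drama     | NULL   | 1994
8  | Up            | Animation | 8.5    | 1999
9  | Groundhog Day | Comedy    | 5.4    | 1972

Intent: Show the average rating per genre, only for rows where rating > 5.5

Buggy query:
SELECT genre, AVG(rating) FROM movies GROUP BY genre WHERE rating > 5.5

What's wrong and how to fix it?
Bug: Row-level WHERE must come before GROUP BY in the clause order

Fix: Place WHERE between FROM and GROUP BY

Corrected query:
SELECT genre, AVG(rating) FROM movies WHERE rating > 5.5 GROUP BY genre

Result:
genre     | AVG(rating)
----------+------------
Animation | 8.5        
Drama     | 5.8        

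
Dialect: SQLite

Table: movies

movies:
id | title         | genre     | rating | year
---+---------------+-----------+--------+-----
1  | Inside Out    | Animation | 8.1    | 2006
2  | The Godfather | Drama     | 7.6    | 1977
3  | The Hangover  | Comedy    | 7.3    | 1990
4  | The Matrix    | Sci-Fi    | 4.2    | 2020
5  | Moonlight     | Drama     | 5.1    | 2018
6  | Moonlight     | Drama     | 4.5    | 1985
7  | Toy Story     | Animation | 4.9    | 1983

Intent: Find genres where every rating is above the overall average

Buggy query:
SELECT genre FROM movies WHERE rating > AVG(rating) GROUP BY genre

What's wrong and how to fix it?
Bug: WHERE evaluates per row before aggregation, so AVG() is unavailable

Fix: Compute the overall average in a scalar subquery and compare each group's MIN against it in HAVING

Corrected query:
SELECT genre FROM movies GROUP BY genre HAVING MIN(rating) > (SELECT AVG(rating) FROM movies)

Result:
genre 
------
Comedy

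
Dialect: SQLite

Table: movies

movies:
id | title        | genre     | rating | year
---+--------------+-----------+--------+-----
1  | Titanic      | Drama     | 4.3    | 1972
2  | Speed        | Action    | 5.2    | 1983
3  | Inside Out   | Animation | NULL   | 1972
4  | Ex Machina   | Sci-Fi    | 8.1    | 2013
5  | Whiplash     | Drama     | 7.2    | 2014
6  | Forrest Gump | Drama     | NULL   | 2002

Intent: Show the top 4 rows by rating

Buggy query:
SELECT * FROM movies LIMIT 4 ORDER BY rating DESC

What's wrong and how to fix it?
Bug: LIMIT must come after ORDER BY

Fix: Swap the clauses: ORDER BY first, then LIMIT

Corrected query:
SELECT * FROM movies ORDER BY rating DESC LIMIT 4

Result:
id | title      | genre  | rating | year
---+------------+--------+--------+-----
4  | Ex Machina | Sci-Fi | 8.1    | 2013
5  | Whiplash   | Drama  | 7.2    | 2014
2  | Speed      | Action | 5.2    | 1983
1  | Titanic    | Drama  | 4.3    | 1972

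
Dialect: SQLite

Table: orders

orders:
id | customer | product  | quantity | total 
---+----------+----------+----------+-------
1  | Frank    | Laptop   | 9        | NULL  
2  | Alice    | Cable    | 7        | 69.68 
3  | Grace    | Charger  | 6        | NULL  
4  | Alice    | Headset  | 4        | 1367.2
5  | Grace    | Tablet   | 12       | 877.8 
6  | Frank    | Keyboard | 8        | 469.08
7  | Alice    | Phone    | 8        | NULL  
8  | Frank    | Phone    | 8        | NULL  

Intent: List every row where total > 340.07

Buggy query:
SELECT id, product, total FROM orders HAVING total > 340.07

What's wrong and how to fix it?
Bug: HAVING filters the output of aggregation, but this query has no GROUP BY and no aggregate functions, so SQLite rejects it (HAVING clause on a non-aggregate query); the condition here is per row

Fix: Use WHERE for row-level filtering

Corrected query:
SELECT id, product, total FROM orders WHERE total > 340.07

Result:
id | product  | total 
---+----------+-------
4  | Headset  | 1367.2
5  | Tablet   | 877.8 
6  | Keyboard | 469.08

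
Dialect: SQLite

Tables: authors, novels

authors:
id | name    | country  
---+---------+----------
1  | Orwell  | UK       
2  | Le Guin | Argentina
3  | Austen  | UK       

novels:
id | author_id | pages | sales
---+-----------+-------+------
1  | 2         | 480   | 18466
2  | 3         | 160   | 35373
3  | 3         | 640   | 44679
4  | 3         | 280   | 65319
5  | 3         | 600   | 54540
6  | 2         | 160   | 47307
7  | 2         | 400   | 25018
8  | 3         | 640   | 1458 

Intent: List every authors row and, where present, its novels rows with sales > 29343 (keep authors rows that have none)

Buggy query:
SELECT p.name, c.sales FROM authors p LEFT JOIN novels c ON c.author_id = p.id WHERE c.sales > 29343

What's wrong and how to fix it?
Bug: A WHERE condition on the right-hand table after LEFT JOIN drops unmatched parents

Fix: Put 'c.sales > 29343' in the JOIN's ON clause instead of WHERE

Corrected query:
SELECT p.name, c.sales FROM authors p LEFT JOIN novels c ON c.author_id = p.id AND c.sales > 29343

Result:
name    | sales
--------+------
Orwell  | NULL 
Le Guin | 47307
Austen  | 35373
Austen  | 44679
Austen  | 54540
Austen  | 65319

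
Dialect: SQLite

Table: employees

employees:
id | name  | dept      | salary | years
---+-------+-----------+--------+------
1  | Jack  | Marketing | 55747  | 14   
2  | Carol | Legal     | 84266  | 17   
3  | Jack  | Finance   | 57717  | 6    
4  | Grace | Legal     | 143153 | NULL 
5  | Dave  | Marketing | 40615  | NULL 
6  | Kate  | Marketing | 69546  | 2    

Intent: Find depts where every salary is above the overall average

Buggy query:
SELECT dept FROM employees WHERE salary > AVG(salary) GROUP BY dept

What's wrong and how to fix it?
Bug: WHERE evaluates per row before aggregation, so AVG() is unavailable

Fix: Use a subquery for AVG and a HAVING MIN(...) filter so the condition holds for every row in the group

Corrected query:
SELECT dept FROM employees GROUP BY dept HAVING MIN(salary) > (SELECT AVG(salary) FROM employees)

Result:
dept 
-----
Legal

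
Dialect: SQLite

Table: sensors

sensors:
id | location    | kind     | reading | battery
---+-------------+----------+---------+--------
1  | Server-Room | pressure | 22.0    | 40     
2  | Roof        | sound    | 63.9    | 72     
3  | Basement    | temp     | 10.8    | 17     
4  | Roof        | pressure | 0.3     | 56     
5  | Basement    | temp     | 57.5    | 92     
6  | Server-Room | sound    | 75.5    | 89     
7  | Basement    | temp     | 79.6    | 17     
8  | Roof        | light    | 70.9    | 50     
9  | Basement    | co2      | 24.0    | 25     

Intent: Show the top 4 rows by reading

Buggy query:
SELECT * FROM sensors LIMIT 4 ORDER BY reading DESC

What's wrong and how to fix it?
Bug: LIMIT must come after ORDER BY

Fix: Sort with ORDER BY, then apply LIMIT

Corrected query:
SELECT * FROM sensors ORDER BY reading DESC LIMIT 4

Result:
id | location    | kind  | reading | battery
---+-------------+-------+---------+--------
7  | Basement    | temp  | 79.6    | 17     
6  | Server-Room | sound | 75.5    | 89     
8  | Roof        | light | 70.9    | 50     
2  | Roof        | sound | 63.9    | 72     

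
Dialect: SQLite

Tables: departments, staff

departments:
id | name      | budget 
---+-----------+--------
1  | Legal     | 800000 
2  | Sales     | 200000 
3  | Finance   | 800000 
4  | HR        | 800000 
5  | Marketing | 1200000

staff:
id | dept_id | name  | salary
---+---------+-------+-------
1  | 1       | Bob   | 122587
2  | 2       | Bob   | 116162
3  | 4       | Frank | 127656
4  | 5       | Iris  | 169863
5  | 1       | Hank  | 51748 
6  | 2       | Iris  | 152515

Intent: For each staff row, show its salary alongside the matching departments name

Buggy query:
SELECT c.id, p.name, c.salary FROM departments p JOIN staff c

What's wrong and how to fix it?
Bug: JOIN with no ON clause produces a cartesian product; every staff row pairs with every departments row

Fix: Specify the join condition linking the foreign key to the parent id

Corrected query:
SELECT c.id, p.name, c.salary FROM departments p JOIN staff c ON c.dept_id = p.id

Result:
id | name      | salary
---+-----------+-------
1  | Legal     | 122587
2  | Sales     | 116162
3  | HR        | 127656
4  | Marketing | 169863
5  | Legal     | 51748 
6  | Sales     | 152515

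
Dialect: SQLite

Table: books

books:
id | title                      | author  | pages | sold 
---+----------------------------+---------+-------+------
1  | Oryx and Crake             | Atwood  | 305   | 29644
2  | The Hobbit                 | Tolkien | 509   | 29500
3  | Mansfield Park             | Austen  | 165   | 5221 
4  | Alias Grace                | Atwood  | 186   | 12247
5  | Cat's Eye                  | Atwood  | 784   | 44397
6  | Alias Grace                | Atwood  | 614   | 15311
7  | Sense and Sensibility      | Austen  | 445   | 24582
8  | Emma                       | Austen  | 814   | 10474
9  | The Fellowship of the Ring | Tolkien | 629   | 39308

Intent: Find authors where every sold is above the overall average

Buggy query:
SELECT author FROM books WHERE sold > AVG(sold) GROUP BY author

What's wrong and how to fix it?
Bug: WHERE evaluates per row before aggregation, so AVG() is unavailable

Fix: Compute the overall average in a scalar subquery and compare each group's MIN against it in HAVING

Corrected query:
SELECT author FROM books GROUP BY author HAVING MIN(sold) > (SELECT AVG(sold) FROM books)

Result:
author 
-------
Tolkien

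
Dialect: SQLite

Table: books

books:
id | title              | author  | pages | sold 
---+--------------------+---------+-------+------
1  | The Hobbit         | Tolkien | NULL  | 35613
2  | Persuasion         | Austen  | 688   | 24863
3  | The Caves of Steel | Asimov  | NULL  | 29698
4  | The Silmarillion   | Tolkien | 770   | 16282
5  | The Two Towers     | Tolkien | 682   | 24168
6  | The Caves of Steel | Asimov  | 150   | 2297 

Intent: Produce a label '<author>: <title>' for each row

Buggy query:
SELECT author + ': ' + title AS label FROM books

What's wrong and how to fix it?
Bug: '+' is numeric addition; on text columns SQLite converts them to 0 instead of concatenating

Fix: Replace + with || to concatenate text

Corrected query:
SELECT author || ': ' || title AS label FROM books

Result:
label                     
--------------------------
Tolkien: The Hobbit       
Austen: Persuasion        
Asimov: The Caves of Steel
Tolkien: The Silmarillion 
Tolkien: The Two Towers   
Asimov: The Caves of Steel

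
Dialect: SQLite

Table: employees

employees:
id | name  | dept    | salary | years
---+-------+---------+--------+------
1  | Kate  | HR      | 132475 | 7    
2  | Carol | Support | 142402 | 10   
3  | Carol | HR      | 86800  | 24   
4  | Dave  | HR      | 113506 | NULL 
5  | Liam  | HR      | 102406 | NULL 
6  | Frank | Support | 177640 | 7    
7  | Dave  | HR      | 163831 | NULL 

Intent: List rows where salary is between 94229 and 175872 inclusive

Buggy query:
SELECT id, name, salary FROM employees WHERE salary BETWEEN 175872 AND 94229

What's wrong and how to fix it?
Bug: BETWEEN expects the lower bound first; with 175872 AND 94229 the range is empty

Fix: Swap the bounds so the smaller value comes first

Corrected query:
SELECT id, name, salary FROM employees WHERE salary BETWEEN 94229 AND 175872

Result:
id | name  | salary
---+-------+-------
1  | Kate  | 132475
2  | Carol | 142402
4  | Dave  | 113506
5  | Liam  | 102406
7  | Dave  | 163831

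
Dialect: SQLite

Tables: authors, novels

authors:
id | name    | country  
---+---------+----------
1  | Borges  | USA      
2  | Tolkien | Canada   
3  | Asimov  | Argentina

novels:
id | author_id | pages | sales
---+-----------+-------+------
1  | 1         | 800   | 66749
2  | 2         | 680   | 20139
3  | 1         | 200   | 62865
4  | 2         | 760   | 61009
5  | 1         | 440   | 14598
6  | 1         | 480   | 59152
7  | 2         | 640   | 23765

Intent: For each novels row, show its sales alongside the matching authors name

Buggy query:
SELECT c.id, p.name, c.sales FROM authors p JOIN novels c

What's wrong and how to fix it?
Bug: Missing join condition: each novels row is matched to all authors rows instead of just its own

Fix: Specify the join condition linking the foreign key to the parent id

Corrected query:
SELECT c.id, p.name, c.sales FROM authors p JOIN novels c ON c.author_id = p.id

Result:
id | name    | sales
---+---------+------
1  | Borges  | 66749
2  | Tolkien | 20139
3  | Borges  | 62865
4  | Tolkien | 61009
5  | Borges  | 14598
6  | Borges  | 59152
7  | Tolkien | 23765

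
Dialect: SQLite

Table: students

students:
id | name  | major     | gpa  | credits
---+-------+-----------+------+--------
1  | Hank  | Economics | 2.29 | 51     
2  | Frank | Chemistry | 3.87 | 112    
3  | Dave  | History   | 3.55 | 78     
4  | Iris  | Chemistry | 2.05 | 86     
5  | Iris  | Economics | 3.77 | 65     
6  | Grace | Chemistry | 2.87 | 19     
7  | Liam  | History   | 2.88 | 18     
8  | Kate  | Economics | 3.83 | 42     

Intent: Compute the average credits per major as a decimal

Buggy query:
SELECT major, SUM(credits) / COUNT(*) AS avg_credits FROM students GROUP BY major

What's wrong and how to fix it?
Bug: SUM(credits) and COUNT(*) are both integers; the division truncates the fractional part

Fix: Multiply by 1.0 (or CAST to REAL) to force floating-point division

Corrected query:
SELECT major, SUM(credits) * 1.0 / COUNT(*) AS avg_credits FROM students GROUP BY major

Result:
major     | avg_credits
----------+------------
Chemistry | 72.333333  
Economics | 52.666667  
History   | 48         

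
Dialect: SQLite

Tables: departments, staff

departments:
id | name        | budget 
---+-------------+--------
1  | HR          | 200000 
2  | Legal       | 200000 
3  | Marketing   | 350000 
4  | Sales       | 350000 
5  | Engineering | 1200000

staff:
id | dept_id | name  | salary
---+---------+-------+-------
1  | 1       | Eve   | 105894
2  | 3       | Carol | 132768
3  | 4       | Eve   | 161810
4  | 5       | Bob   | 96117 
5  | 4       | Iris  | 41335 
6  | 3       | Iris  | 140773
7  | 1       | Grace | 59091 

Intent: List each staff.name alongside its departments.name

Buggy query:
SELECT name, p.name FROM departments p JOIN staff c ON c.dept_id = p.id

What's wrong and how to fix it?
Bug: 'name' exists in both joined tables, so the database can't tell which one is meant

Fix: Prefix ambiguous columns with the table alias

Corrected query:
SELECT c.name, p.name FROM departments p JOIN staff c ON c.dept_id = p.id

Result:
name  | name       
------+------------
Eve   | HR         
Carol | Marketing  
Eve   | Sales      
Bob   | Engineering
Iris  | Sales      
Iris  | Marketing  
Grace | HR         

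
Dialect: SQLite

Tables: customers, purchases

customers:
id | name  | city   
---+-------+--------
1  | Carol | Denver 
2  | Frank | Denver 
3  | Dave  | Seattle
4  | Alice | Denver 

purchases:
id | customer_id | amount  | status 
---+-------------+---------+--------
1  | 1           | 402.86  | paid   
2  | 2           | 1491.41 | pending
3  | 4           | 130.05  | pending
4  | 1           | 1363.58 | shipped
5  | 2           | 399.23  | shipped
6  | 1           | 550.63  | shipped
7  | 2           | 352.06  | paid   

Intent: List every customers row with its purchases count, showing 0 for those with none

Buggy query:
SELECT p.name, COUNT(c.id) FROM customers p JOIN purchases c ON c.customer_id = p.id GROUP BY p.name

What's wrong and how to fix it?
Bug: An inner join excludes parents with zero children

Fix: Switch to LEFT JOIN to retain unmatched parent rows

Corrected query:
SELECT p.name, COUNT(c.id) FROM customers p LEFT JOIN purchases c ON c.customer_id = p.id GROUP BY p.name

Result:
name  | COUNT(c.id)
------+------------
Alice | 1          
Carol | 3          
Dave  | 0          
Frank | 3          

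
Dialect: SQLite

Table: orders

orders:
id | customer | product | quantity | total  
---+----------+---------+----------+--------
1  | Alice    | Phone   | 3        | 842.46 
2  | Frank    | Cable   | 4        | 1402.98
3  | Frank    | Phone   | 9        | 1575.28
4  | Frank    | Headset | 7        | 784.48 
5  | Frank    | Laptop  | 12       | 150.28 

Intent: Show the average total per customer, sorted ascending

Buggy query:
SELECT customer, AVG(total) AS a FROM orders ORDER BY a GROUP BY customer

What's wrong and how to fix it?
Bug: ORDER BY appears before GROUP BY; SQL clause order requires GROUP BY first

Fix: Move ORDER BY to the end, after GROUP BY

Corrected query:
SELECT customer, AVG(total) AS a FROM orders GROUP BY customer ORDER BY a

Result:
customer | a      
---------+--------
Alice    | 842.46 
Frank    | 978.255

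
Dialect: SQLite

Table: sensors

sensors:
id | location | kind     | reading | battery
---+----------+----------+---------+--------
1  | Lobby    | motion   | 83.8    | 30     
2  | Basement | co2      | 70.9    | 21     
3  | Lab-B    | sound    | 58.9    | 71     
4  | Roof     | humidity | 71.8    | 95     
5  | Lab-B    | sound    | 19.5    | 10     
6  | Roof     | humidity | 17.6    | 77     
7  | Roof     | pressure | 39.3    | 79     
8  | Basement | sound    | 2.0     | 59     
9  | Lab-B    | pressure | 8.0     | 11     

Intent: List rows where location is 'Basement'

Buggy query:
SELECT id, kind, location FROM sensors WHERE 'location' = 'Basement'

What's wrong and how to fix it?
Bug: Single quotes denote string literals in SQL; the column name is being compared as a constant string

Fix: Remove the quotes around the column name (or use double quotes for an identifier)

Corrected query:
SELECT id, kind, location FROM sensors WHERE location = 'Basement'

Result:
id | kind  | location
---+-------+---------
2  | co2   | Basement
8  | sound | Basement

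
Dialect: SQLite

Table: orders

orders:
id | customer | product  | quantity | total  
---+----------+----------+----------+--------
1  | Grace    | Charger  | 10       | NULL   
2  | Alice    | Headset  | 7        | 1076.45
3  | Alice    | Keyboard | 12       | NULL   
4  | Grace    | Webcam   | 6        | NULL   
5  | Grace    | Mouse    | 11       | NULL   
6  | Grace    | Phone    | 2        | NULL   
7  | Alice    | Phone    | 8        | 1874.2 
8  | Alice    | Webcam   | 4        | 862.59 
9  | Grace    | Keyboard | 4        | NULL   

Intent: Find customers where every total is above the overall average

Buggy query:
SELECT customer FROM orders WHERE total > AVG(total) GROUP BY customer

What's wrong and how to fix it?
Bug: WHERE evaluates per row before aggregation, so AVG() is unavailable

Fix: Compute the overall average in a scalar subquery and compare each group's MIN against it in HAVING

Corrected query:
SELECT customer FROM orders GROUP BY customer HAVING MIN(total) > (SELECT AVG(total) FROM orders)

Result:
(no rows)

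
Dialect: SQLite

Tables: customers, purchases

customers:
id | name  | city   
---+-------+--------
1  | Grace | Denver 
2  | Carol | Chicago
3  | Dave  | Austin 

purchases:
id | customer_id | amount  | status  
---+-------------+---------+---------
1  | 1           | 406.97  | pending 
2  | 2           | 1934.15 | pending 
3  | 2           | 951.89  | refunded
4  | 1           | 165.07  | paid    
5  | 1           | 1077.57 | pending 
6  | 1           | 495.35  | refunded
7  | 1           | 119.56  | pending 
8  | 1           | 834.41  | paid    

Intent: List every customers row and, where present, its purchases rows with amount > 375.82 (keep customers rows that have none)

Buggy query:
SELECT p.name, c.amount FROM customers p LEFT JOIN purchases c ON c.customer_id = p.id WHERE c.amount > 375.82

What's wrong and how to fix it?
Bug: A WHERE condition on the right-hand table after LEFT JOIN drops unmatched parents

Fix: Move the right-table condition into the ON clause so unmatched parents are kept

Corrected query:
SELECT p.name, c.amount FROM customers p LEFT JOIN purchases c ON c.customer_id = p.id AND c.amount > 375.82

Result:
name  | amount 
------+--------
Grace | 406.97 
Grace | 495.35 
Grace | 834.41 
Grace | 1077.57
Carol | 951.89 
Carol | 1934.15
Dave  | NULL   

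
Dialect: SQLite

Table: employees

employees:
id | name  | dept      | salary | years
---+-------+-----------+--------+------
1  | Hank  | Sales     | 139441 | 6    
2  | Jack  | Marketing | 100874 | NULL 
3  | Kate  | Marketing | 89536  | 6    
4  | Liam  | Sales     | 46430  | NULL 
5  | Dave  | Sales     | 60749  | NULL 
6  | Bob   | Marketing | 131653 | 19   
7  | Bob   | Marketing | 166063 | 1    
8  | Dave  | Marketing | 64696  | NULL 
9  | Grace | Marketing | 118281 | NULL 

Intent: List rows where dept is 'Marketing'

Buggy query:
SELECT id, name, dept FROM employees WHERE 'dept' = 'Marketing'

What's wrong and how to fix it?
Bug: 'dept' in single quotes is a string literal, not the column; the comparison is literal-vs-literal and never true

Fix: Remove the quotes around the column name (or use double quotes for an identifier)

Corrected query:
SELECT id, name, dept FROM employees WHERE dept = 'Marketing'

Result:
id | name  | dept     
---+-------+----------
2  | Jack  | Marketing
3  | Kate  | Marketing
6  | Bob   | Marketing
7  | Bob   | Marketing
8  | Dave  | Marketing
9  | Grace | Marketing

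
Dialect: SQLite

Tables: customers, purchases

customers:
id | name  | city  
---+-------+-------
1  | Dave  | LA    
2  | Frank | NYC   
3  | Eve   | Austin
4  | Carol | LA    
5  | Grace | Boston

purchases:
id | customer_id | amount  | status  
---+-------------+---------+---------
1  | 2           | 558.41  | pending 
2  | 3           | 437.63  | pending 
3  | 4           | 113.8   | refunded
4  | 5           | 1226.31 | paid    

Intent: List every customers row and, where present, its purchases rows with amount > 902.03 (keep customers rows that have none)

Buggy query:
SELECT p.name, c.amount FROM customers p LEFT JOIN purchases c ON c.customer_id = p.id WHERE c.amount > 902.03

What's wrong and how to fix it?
Bug: A WHERE condition on the right-hand table after LEFT JOIN drops unmatched parents

Fix: Put 'c.amount > 902.03' in the JOIN's ON clause instead of WHERE

Corrected query:
SELECT p.name, c.amount FROM customers p LEFT JOIN purchases c ON c.customer_id = p.id AND c.amount > 902.03

Result:
name  | amount 
------+--------
Dave  | NULL   
Frank | NULL   
Eve   | NULL   
Carol | NULL   
Grace | 1226.31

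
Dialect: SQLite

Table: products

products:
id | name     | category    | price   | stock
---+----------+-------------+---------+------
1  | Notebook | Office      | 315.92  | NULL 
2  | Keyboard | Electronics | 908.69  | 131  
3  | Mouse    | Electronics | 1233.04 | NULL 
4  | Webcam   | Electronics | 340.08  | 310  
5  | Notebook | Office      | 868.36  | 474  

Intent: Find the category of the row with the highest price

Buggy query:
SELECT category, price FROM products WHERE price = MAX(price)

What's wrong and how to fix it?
Bug: MAX(price) is an aggregate and cannot be used directly in WHERE

Fix: Use a subquery: WHERE price = (SELECT MAX(price) FROM products)

Corrected query:
SELECT category, price FROM products WHERE price = (SELECT MAX(price) FROM products)

Result:
category    | price  
------------+--------
Electronics | 1233.04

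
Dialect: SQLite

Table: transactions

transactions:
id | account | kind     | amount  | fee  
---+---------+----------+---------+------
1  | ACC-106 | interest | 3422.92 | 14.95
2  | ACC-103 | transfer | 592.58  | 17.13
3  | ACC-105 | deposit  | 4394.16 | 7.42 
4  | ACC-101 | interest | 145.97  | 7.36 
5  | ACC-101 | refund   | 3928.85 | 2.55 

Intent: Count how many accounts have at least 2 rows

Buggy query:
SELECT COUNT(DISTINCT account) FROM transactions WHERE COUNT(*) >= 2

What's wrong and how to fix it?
Bug: WHERE filters individual rows, not groups, so a group-level COUNT is invalid there

Fix: Group first with HAVING COUNT(*) >= 2, then COUNT the resulting groups

Corrected query:
SELECT COUNT(*) FROM (SELECT account FROM transactions GROUP BY account HAVING COUNT(*) >= 2)

Result:
COUNT(*)
--------
1       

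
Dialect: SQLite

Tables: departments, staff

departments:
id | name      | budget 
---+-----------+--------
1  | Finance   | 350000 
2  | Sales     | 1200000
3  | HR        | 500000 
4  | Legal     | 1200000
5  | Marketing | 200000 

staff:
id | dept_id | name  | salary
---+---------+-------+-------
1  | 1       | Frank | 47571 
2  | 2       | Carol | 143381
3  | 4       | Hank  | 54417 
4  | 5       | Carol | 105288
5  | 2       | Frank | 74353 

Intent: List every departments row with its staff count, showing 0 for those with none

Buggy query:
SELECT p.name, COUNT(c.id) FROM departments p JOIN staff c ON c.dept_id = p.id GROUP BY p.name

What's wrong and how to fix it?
Bug: INNER JOIN drops departments rows that have no matching staff rows

Fix: Use LEFT JOIN so parents without children still appear (COUNT(c.id) gives 0)

Corrected query:
SELECT p.name, COUNT(c.id) FROM departments p LEFT JOIN staff c ON c.dept_id = p.id GROUP BY p.name

Result:
name      | COUNT(c.id)
----------+------------
Finance   | 1          
HR        | 0          
Legal     | 1          
Marketing | 1          
Sales     | 2          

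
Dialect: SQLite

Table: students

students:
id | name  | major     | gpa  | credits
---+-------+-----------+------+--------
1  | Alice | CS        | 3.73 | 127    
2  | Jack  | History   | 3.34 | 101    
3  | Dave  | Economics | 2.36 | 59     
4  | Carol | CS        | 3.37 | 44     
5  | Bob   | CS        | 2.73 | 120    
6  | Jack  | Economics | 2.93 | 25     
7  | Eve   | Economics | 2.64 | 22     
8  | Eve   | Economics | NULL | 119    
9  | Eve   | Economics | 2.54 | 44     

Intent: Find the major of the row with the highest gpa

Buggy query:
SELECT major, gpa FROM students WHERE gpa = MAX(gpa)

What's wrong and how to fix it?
Bug: MAX(gpa) is an aggregate and cannot be used directly in WHERE

Fix: Use a subquery: WHERE gpa = (SELECT MAX(gpa) FROM students)

Corrected query:
SELECT major, gpa FROM students WHERE gpa = (SELECT MAX(gpa) FROM students)

Result:
major | gpa 
------+-----
CS    | 3.73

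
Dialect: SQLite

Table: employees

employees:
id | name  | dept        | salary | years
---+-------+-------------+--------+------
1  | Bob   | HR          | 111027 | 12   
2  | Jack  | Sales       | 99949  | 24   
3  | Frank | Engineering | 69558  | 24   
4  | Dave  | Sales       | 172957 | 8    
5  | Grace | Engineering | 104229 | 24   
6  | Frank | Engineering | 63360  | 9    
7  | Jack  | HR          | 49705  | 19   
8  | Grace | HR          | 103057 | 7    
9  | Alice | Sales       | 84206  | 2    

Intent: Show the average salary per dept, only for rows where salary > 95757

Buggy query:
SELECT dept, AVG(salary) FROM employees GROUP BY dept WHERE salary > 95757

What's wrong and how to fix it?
Bug: Row-level WHERE must come before GROUP BY in the clause order

Fix: Move the WHERE clause before GROUP BY

Corrected query:
SELECT dept, AVG(salary) FROM employees WHERE salary > 95757 GROUP BY dept

Result:
dept        | AVG(salary)
------------+------------
Engineering | 104229     
HR          | 107042     
Sales       | 136453     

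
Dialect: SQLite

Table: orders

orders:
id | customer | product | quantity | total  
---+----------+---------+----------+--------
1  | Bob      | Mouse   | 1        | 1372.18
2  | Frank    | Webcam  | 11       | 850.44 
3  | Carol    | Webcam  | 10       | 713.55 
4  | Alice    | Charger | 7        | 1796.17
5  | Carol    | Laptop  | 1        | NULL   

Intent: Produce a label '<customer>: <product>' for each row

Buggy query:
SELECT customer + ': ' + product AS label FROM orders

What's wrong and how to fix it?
Bug: SQLite uses || for string concatenation; + coerces text to numbers (yielding 0)

Fix: Use the || operator for string concatenation

Corrected query:
SELECT customer || ': ' || product AS label FROM orders

Result:
label         
--------------
Bob: Mouse    
Frank: Webcam 
Carol: Webcam 
Alice: Charger
Carol: Laptop 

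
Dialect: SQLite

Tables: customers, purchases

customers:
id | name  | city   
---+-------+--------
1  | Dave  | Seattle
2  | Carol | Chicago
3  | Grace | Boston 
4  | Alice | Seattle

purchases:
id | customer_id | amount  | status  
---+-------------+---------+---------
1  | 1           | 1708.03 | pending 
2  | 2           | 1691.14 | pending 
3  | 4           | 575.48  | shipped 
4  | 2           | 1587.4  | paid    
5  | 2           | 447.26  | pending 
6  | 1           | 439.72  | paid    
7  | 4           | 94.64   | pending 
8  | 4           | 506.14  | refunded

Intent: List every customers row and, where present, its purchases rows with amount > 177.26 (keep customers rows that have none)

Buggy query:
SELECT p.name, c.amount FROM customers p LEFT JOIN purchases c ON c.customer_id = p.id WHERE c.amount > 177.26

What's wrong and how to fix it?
Bug: Filtering c.amount in WHERE discards the NULL rows produced by LEFT JOIN, turning it into an inner join

Fix: Put 'c.amount > 177.26' in the JOIN's ON clause instead of WHERE

Corrected query:
SELECT p.name, c.amount FROM customers p LEFT JOIN purchases c ON c.customer_id = p.id AND c.amount > 177.26

Result:
name  | amount 
------+--------
Dave  | 439.72 
Dave  | 1708.03
Carol | 447.26 
Carol | 1587.4 
Carol | 1691.14
Grace | NULL   
Alice | 506.14 
Alice | 575.48 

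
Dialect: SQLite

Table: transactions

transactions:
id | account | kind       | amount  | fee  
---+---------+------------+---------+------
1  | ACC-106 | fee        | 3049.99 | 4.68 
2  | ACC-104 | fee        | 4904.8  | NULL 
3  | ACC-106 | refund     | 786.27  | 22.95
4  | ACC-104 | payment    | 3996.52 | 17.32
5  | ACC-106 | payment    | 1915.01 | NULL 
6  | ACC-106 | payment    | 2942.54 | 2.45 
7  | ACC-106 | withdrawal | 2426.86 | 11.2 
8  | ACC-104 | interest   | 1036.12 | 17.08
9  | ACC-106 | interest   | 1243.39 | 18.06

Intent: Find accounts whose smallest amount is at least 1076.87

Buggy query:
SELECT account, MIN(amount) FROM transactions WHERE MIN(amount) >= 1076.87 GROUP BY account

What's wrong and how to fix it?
Bug: MIN() in WHERE is a misuse of aggregate

Fix: Replace WHERE with HAVING after the GROUP BY

Corrected query:
SELECT account, MIN(amount) FROM transactions GROUP BY account HAVING MIN(amount) >= 1076.87

Result:
(no rows)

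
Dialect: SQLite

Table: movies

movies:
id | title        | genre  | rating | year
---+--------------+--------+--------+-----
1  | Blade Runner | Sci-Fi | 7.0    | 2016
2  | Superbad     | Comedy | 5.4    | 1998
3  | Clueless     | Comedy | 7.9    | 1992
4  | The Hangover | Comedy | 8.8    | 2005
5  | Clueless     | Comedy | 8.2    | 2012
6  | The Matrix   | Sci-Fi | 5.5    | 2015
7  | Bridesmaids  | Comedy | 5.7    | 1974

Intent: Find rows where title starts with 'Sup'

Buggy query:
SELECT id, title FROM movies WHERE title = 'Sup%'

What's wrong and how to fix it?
Bug: Wildcards only work with LIKE; '=' treats '%' as a literal character

Fix: Replace '=' with LIKE so 'Sup%' is treated as a pattern

Corrected query:
SELECT id, title FROM movies WHERE title LIKE 'Sup%'

Result:
id | title   
---+---------
2  | Superbad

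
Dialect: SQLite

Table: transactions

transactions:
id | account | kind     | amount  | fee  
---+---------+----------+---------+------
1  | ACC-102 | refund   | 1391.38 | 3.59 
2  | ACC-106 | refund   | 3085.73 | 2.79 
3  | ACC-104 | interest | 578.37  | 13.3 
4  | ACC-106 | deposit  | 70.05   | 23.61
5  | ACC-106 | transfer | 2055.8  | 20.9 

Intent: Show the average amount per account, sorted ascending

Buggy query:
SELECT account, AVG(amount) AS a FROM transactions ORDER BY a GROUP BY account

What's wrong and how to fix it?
Bug: GROUP BY must precede ORDER BY

Fix: Move ORDER BY to the end, after GROUP BY

Corrected query:
SELECT account, AVG(amount) AS a FROM transactions GROUP BY account ORDER BY a

Result:
account | a          
--------+------------
ACC-104 | 578.37     
ACC-102 | 1391.38    
ACC-106 | 1737.193333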